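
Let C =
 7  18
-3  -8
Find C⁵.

tr C = -1 and det C = -2, so the characteristic polynomial is λ² − (-1)λ + (-2) with roots -2 and 1.
Eigenvectors give P = [[-2, -3], [1, 1]] with P⁻¹ = [[1, 3], [-1, -2]], and C = P·diag(-2, 1)·P⁻¹.
Then C⁵ = P·diag(-32, 1)·P⁻¹ = [[64, -3], [-32, 1]] · [[1, 3], [-1, -2]] = [[67, 198], [-33, -98]].

[[67, 198], [-33, -98]]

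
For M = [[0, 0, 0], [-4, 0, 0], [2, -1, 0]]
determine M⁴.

M is strictly triangular, hence nilpotent: M³ = 0, so M⁴ = 0.

[[0, 0, 0], [0, 0, 0], [0, 0, 0]]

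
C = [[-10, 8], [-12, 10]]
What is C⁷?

[[-640, 512], [-768, 640]]

tr C = 0 and det C = -4, so the characteristic polynomial is λ² − (0)λ + (-4) with roots 2 and -2.
Eigenvectors give P = [[-2, 1], [-3, 1]] with P⁻¹ = [[1, -1], [3, -2]], and C = P·diag(2, -2)·P⁻¹.
Then C⁷ = P·diag(128, -128)·P⁻¹ = [[-256, -128], [-384, -128]] · [[1, -1], [3, -2]] = [[-640, 512], [-768, 640]].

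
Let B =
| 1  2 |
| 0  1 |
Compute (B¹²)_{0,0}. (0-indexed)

B = I + N where N = [[0, 2], [0, 0]] is strictly upper-triangular, so N² = 0.
(I + N)¹² = I + 12·N = [[1, 24], [0, 1]].

1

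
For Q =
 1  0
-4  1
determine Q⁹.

[[1, 0], [-36, 1]]

Q = I + N where N = [[0, 0], [-4, 0]] is strictly lower-triangular, so N² = 0.
(I + N)⁹ = I + 9·N = [[1, 0], [-36, 1]].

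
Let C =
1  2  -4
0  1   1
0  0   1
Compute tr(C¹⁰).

C = I + N where N = [[0, 2, -4], [0, 0, 1], [0, 0, 0]] is strictly upper-triangular, so N³ = 0.
(I + N)¹⁰ = I + 10·N + 45·N² = [[1, 20, 50], [0, 1, 10], [0, 0, 1]].

3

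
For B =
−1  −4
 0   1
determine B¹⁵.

B² = I (check: tr B = 0 and det B = −1), so B¹⁵ = B since 15 is odd.

[[−1, −4], [0, 1]]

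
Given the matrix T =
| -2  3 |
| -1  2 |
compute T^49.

T² = I (check: tr T = 0 and det T = -1), so T^49 = T since 49 is odd.

[[-2, 3], [-1, 2]]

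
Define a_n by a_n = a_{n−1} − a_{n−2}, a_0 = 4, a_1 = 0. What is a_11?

With companion matrix B = [[1, −1], [1, 0]], [a_n, a_{n−1}]ᵀ = B·[a_{n−1}, a_{n−2}]ᵀ, so [a_11, a_10]ᵀ = B¹⁰·[a_1, a_0]ᵀ.
B¹⁰ = [[−1, 1], [−1, 0]], giving [a_11, a_10]ᵀ = [[4], [0]].

4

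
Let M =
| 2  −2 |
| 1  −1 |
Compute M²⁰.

[[2, −2], [1, −1]]

M² = M (a projection; rank 1, trace 1), so M²⁰ = M.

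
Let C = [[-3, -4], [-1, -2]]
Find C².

[[13, 20], [5, 8]]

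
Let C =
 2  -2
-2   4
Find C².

[[8, -12], [-12, 20]]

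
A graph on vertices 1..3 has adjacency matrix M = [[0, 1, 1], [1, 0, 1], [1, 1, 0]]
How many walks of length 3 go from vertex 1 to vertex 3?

3

The number of length-3 walks from vertex 1 to vertex 3 is entry (1,3) of M³, where M is the adjacency matrix.
M² = [[2, 1, 1], [1, 2, 1], [1, 1, 2]]
M³ = [[2, 3, 3], [3, 2, 3], [3, 3, 2]]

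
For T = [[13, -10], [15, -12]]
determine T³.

tr T = 1 and det T = -6, so the characteristic polynomial is λ² − (1)λ + (-6) with roots -2 and 3.
Eigenvectors give P = [[-2, 1], [-3, 1]] with P⁻¹ = [[1, -1], [3, -2]], and T = P·diag(-2, 3)·P⁻¹.
Then T³ = P·diag(-8, 27)·P⁻¹ = [[16, 27], [24, 27]] · [[1, -1], [3, -2]] = [[97, -70], [105, -78]].

[[97, -70], [105, -78]]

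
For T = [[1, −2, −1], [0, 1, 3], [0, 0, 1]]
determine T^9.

[[1, −18, −225], [0, 1, 27], [0, 0, 1]]

T = I + N where N = [[0, −2, −1], [0, 0, 3], [0, 0, 0]] is strictly upper-triangular, so N^3 = 0.
(I + N)^9 = I + 9·N + 36·N^2 = [[1, −18, −225], [0, 1, 27], [0, 0, 1]].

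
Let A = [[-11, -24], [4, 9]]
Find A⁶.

[[2185, 4368], [-728, -1455]]

tr A = -2 and det A = -3, so the characteristic polynomial is λ² − (-2)λ + (-3) with roots 1 and -3.
Eigenvectors give P = [[-2, 3], [1, -1]] with P⁻¹ = [[1, 3], [1, 2]], and A = P·diag(1, -3)·P⁻¹.
Then A⁶ = P·diag(1, 729)·P⁻¹ = [[-2, 2187], [1, -729]] · [[1, 3], [1, 2]] = [[2185, 4368], [-728, -1455]].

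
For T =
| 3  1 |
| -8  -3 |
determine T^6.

[[1, 0], [0, 1]]

T² = I (check: tr T = 0 and det T = -1), so T^6 = I since 6 is even.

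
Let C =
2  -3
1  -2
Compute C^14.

C² = I (check: tr C = 0 and det C = -1), so C^14 = I since 14 is even.

[[1, 0], [0, 1]]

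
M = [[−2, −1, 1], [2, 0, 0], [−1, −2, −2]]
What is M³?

M² = [[1, 0, −4], [−4, −2, 2], [0, 5, 3]]
M³ = [[2, 7, 9], [2, 0, −8], [7, −6, −6]]

[[2, 7, 9], [2, 0, −8], [7, −6, −6]]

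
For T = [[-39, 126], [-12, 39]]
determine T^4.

[[81, 0], [0, 81]]

tr T = 0 and det T = -9, so the characteristic polynomial is λ² − (0)λ + (-9) with roots 3 and -3.
Eigenvectors give P = [[-3, 7], [-1, 2]] with P⁻¹ = [[2, -7], [1, -3]], and T = P·diag(3, -3)·P⁻¹.
Then T^4 = P·diag(81, 81)·P⁻¹ = [[-243, 567], [-81, 162]] · [[2, -7], [1, -3]] = [[81, 0], [0, 81]].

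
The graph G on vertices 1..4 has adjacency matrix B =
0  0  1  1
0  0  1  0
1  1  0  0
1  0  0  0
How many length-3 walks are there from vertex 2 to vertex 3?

2

The number of length-3 walks from vertex 2 to vertex 3 is entry (2,3) of B³, where B is the adjacency matrix.
B² = [[2, 1, 0, 0], [1, 1, 0, 0], [0, 0, 2, 1], [0, 0, 1, 1]]
B³ = [[0, 0, 3, 2], [0, 0, 2, 1], [3, 2, 0, 0], [2, 1, 0, 0]]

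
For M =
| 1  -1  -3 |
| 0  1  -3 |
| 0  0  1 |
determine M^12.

M = I + N where N = [[0, -1, -3], [0, 0, -3], [0, 0, 0]] is strictly upper-triangular, so N^3 = 0.
(I + N)^12 = I + 12·N + 66·N^2 = [[1, -12, 162], [0, 1, -36], [0, 0, 1]].

[[1, -12, 162], [0, 1, -36], [0, 0, 1]]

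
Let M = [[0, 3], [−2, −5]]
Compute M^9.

tr M = −5 and det M = 6, so the characteristic polynomial is λ² − (−5)λ + (6) with roots −3 and −2.
Eigenvectors give P = [[−1, 3], [1, −2]] with P⁻¹ = [[2, 3], [1, 1]], and M = P·diag(−3, −2)·P⁻¹.
Then M^9 = P·diag(−19683, −512)·P⁻¹ = [[19683, −1536], [−19683, 1024]] · [[2, 3], [1, 1]] = [[37830, 57513], [−38342, −58025]].

[[37830, 57513], [−38342, −58025]]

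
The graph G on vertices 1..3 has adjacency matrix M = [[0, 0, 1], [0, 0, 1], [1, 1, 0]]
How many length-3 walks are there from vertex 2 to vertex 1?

0

The number of length-3 walks from vertex 2 to vertex 1 is entry (2,1) of M³, where M is the adjacency matrix.
M² = [[1, 1, 0], [1, 1, 0], [0, 0, 2]]
M³ = [[0, 0, 2], [0, 0, 2], [2, 2, 0]]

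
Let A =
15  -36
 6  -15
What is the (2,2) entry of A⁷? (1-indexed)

-10935

tr A = 0 and det A = -9, so the characteristic polynomial is λ² − (0)λ + (-9) with roots -3 and 3.
Eigenvectors give P = [[-2, 3], [-1, 1]] with P⁻¹ = [[1, -3], [1, -2]], and A = P·diag(-3, 3)·P⁻¹.
Then A⁷ = P·diag(-2187, 2187)·P⁻¹ = [[4374, 6561], [2187, 2187]] · [[1, -3], [1, -2]] = [[10935, -26244], [4374, -10935]].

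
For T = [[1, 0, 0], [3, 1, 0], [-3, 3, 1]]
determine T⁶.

[[1, 0, 0], [18, 1, 0], [117, 18, 1]]

T = I + N where N = [[0, 0, 0], [3, 0, 0], [-3, 3, 0]] is strictly lower-triangular, so N³ = 0.
(I + N)⁶ = I + 6·N + 15·N² = [[1, 0, 0], [18, 1, 0], [117, 18, 1]].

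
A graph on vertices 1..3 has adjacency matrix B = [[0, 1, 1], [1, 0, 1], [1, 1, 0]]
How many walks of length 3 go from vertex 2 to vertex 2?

2

The number of length-3 walks from vertex 2 to vertex 2 is entry (2,2) of B³, where B is the adjacency matrix.
B² = [[2, 1, 1], [1, 2, 1], [1, 1, 2]]
B³ = [[2, 3, 3], [3, 2, 3], [3, 3, 2]]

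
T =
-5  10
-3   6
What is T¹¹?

[[-5, 10], [-3, 6]]

T² = T (a projection; rank 1, trace 1), so T¹¹ = T.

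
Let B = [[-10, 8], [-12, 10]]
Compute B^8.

tr B = 0 and det B = -4, so the characteristic polynomial is λ² − (0)λ + (-4) with roots 2 and -2.
Eigenvectors give P = [[-2, -1], [-3, -1]] with P⁻¹ = [[1, -1], [-3, 2]], and B = P·diag(2, -2)·P⁻¹.
Then B^8 = P·diag(256, 256)·P⁻¹ = [[-512, -256], [-768, -256]] · [[1, -1], [-3, 2]] = [[256, 0], [0, 256]].

[[256, 0], [0, 256]]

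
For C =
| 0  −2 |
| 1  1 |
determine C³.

[[−2, 2], [−1, −3]]

C² = [[−2, −2], [1, −1]]
C³ = [[−2, 2], [−1, −3]]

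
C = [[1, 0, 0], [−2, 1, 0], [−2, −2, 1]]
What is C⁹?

[[1, 0, 0], [−18, 1, 0], [126, −18, 1]]

C = I + N where N = [[0, 0, 0], [−2, 0, 0], [−2, −2, 0]] is strictly lower-triangular, so N³ = 0.
(I + N)⁹ = I + 9·N + 36·N² = [[1, 0, 0], [−18, 1, 0], [126, −18, 1]].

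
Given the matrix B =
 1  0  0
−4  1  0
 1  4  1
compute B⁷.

B = I + N where N = [[0, 0, 0], [−4, 0, 0], [1, 4, 0]] is strictly lower-triangular, so N³ = 0.
(I + N)⁷ = I + 7·N + 21·N² = [[1, 0, 0], [−28, 1, 0], [−329, 28, 1]].

[[1, 0, 0], [−28, 1, 0], [−329, 28, 1]]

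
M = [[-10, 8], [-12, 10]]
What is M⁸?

[[256, 0], [0, 256]]

tr M = 0 and det M = -4, so the characteristic polynomial is λ² − (0)λ + (-4) with roots -2 and 2.
Eigenvectors give P = [[1, -2], [1, -3]] with P⁻¹ = [[3, -2], [1, -1]], and M = P·diag(-2, 2)·P⁻¹.
Then M⁸ = P·diag(256, 256)·P⁻¹ = [[256, -512], [256, -768]] · [[3, -2], [1, -1]] = [[256, 0], [0, 256]].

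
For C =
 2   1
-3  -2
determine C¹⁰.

C² = I (check: tr C = 0 and det C = -1), so C¹⁰ = I since 10 is even.

[[1, 0], [0, 1]]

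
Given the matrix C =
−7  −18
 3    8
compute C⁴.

[[−29, −90], [15, 46]]

tr C = 1 and det C = −2, so the characteristic polynomial is λ² − (1)λ + (−2) with roots 2 and −1.
Eigenvectors give P = [[−2, 3], [1, −1]] with P⁻¹ = [[1, 3], [1, 2]], and C = P·diag(2, −1)·P⁻¹.
Then C⁴ = P·diag(16, 1)·P⁻¹ = [[−32, 3], [16, −1]] · [[1, 3], [1, 2]] = [[−29, −90], [15, 46]].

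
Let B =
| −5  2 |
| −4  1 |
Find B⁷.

tr B = −4 and det B = 3, so the characteristic polynomial is λ² − (−4)λ + (3) with roots −3 and −1.
Eigenvectors give P = [[1, 1], [1, 2]] with P⁻¹ = [[2, −1], [−1, 1]], and B = P·diag(−3, −1)·P⁻¹.
Then B⁷ = P·diag(−2187, −1)·P⁻¹ = [[−2187, −1], [−2187, −2]] · [[2, −1], [−1, 1]] = [[−4373, 2186], [−4372, 2185]].

[[−4373, 2186], [−4372, 2185]]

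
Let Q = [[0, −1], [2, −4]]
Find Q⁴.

Q² = [[−2, 4], [−8, 14]]
Q³ = [[8, −14], [28, −48]]
Q⁴ = [[−28, 48], [−96, 164]]

[[−28, 48], [−96, 164]]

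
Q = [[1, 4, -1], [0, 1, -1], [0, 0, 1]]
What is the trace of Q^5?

3

Q = I + N where N = [[0, 4, -1], [0, 0, -1], [0, 0, 0]] is strictly upper-triangular, so N^3 = 0.
(I + N)^5 = I + 5·N + 10·N^2 = [[1, 20, -45], [0, 1, -5], [0, 0, 1]].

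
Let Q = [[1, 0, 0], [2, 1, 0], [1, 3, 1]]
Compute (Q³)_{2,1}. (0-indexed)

9

Q = I + N where N = [[0, 0, 0], [2, 0, 0], [1, 3, 0]] is strictly lower-triangular, so N³ = 0.
(I + N)³ = I + 3·N + 3·N² = [[1, 0, 0], [6, 1, 0], [21, 9, 1]].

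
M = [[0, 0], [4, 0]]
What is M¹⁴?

M is strictly triangular, hence nilpotent: M² = 0, so M¹⁴ = 0.

[[0, 0], [0, 0]]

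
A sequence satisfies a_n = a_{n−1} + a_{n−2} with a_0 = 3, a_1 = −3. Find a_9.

With companion matrix B = [[1, 1], [1, 0]], [a_n, a_{n−1}]ᵀ = B·[a_{n−1}, a_{n−2}]ᵀ, so [a_9, a_8]ᵀ = B⁸·[a_1, a_0]ᵀ.
B⁸ = [[34, 21], [21, 13]], giving [a_9, a_8]ᵀ = [[−39], [−24]].

−39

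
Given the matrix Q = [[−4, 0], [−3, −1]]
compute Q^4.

[[256, 0], [255, 1]]

Q^2 = [[16, 0], [15, 1]]
Q^3 = [[−64, 0], [−63, −1]]
Q^4 = [[256, 0], [255, 1]]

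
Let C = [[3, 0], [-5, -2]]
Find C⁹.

tr C = 1 and det C = -6, so the characteristic polynomial is λ² − (1)λ + (-6) with roots -2 and 3.
Eigenvectors give P = [[0, -1], [1, 1]] with P⁻¹ = [[1, 1], [-1, 0]], and C = P·diag(-2, 3)·P⁻¹.
Then C⁹ = P·diag(-512, 19683)·P⁻¹ = [[0, -19683], [-512, 19683]] · [[1, 1], [-1, 0]] = [[19683, 0], [-20195, -512]].

[[19683, 0], [-20195, -512]]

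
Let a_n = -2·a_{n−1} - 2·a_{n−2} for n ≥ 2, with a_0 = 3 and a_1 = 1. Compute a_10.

-128

With companion matrix T = [[-2, -2], [1, 0]], [a_n, a_{n−1}]ᵀ = T·[a_{n−1}, a_{n−2}]ᵀ, so [a_10, a_9]ᵀ = T^9·[a_1, a_0]ᵀ.
T^9 = [[-32, -32], [16, 0]], giving [a_10, a_9]ᵀ = [[-128], [16]].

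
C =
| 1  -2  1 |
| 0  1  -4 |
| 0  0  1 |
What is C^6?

C = I + N where N = [[0, -2, 1], [0, 0, -4], [0, 0, 0]] is strictly upper-triangular, so N^3 = 0.
(I + N)^6 = I + 6·N + 15·N^2 = [[1, -12, 126], [0, 1, -24], [0, 0, 1]].

[[1, -12, 126], [0, 1, -24], [0, 0, 1]]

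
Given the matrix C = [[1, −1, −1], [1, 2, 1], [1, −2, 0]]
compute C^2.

[[−1, −1, −2], [4, 1, 1], [−1, −5, −3]]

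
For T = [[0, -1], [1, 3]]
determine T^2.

[[-1, -3], [3, 8]]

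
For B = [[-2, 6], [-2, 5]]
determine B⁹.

tr B = 3 and det B = 2, so the characteristic polynomial is λ² − (3)λ + (2) with roots 1 and 2.
Eigenvectors give P = [[-2, 3], [-1, 2]] with P⁻¹ = [[-2, 3], [-1, 2]], and B = P·diag(1, 2)·P⁻¹.
Then B⁹ = P·diag(1, 512)·P⁻¹ = [[-2, 1536], [-1, 1024]] · [[-2, 3], [-1, 2]] = [[-1532, 3066], [-1022, 2045]].

[[-1532, 3066], [-1022, 2045]]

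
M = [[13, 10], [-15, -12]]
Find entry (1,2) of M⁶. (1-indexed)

1330

tr M = 1 and det M = -6, so the characteristic polynomial is λ² − (1)λ + (-6) with roots 3 and -2.
Eigenvectors give P = [[-1, -2], [1, 3]] with P⁻¹ = [[-3, -2], [1, 1]], and M = P·diag(3, -2)·P⁻¹.
Then M⁶ = P·diag(729, 64)·P⁻¹ = [[-729, -128], [729, 192]] · [[-3, -2], [1, 1]] = [[2059, 1330], [-1995, -1266]].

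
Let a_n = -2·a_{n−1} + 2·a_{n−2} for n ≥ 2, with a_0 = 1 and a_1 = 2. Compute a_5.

56

With companion matrix M = [[-2, 2], [1, 0]], [a_n, a_{n−1}]ᵀ = M·[a_{n−1}, a_{n−2}]ᵀ, so [a_5, a_4]ᵀ = M^4·[a_1, a_0]ᵀ.
M^4 = [[44, -32], [-16, 12]], giving [a_5, a_4]ᵀ = [[56], [-20]].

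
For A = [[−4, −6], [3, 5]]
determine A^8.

tr A = 1 and det A = −2, so the characteristic polynomial is λ² − (1)λ + (−2) with roots −1 and 2.
Eigenvectors give P = [[−2, −1], [1, 1]] with P⁻¹ = [[−1, −1], [1, 2]], and A = P·diag(−1, 2)·P⁻¹.
Then A^8 = P·diag(1, 256)·P⁻¹ = [[−2, −256], [1, 256]] · [[−1, −1], [1, 2]] = [[−254, −510], [255, 511]].

[[−254, −510], [255, 511]]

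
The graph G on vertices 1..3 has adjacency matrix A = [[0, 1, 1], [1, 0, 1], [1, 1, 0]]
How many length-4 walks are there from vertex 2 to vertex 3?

The number of length-4 walks from vertex 2 to vertex 3 is entry (2,3) of A⁴, where A is the adjacency matrix.
A² = [[2, 1, 1], [1, 2, 1], [1, 1, 2]]
A³ = [[2, 3, 3], [3, 2, 3], [3, 3, 2]]
A⁴ = [[6, 5, 5], [5, 6, 5], [5, 5, 6]]

5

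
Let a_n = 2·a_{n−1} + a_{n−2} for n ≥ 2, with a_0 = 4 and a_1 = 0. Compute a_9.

1632

With companion matrix C = [[2, 1], [1, 0]], [a_n, a_{n−1}]ᵀ = C·[a_{n−1}, a_{n−2}]ᵀ, so [a_9, a_8]ᵀ = C⁸·[a_1, a_0]ᵀ.
C⁸ = [[985, 408], [408, 169]], giving [a_9, a_8]ᵀ = [[1632], [676]].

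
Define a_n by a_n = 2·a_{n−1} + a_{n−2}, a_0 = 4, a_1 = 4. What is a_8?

2308

With companion matrix C = [[2, 1], [1, 0]], [a_n, a_{n−1}]ᵀ = C·[a_{n−1}, a_{n−2}]ᵀ, so [a_8, a_7]ᵀ = C^7·[a_1, a_0]ᵀ.
C^7 = [[408, 169], [169, 70]], giving [a_8, a_7]ᵀ = [[2308], [956]].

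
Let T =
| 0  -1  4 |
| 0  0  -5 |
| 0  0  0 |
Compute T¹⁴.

T is strictly triangular, hence nilpotent: T³ = 0, so T¹⁴ = 0.

[[0, 0, 0], [0, 0, 0], [0, 0, 0]]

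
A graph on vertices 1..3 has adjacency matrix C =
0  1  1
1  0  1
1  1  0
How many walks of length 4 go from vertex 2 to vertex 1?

5

The number of length-4 walks from vertex 2 to vertex 1 is entry (2,1) of C^4, where C is the adjacency matrix.
C^2 = [[2, 1, 1], [1, 2, 1], [1, 1, 2]]
C^3 = [[2, 3, 3], [3, 2, 3], [3, 3, 2]]
C^4 = [[6, 5, 5], [5, 6, 5], [5, 5, 6]]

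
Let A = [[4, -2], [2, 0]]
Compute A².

[[12, -8], [8, -4]]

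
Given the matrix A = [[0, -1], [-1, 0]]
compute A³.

A² = I (check: tr A = 0 and det A = -1), so A³ = A since 3 is odd.

[[0, -1], [-1, 0]]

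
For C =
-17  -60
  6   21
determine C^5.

tr C = 4 and det C = 3, so the characteristic polynomial is λ² − (4)λ + (3) with roots 3 and 1.
Eigenvectors give P = [[-3, 10], [1, -3]] with P⁻¹ = [[3, 10], [1, 3]], and C = P·diag(3, 1)·P⁻¹.
Then C^5 = P·diag(243, 1)·P⁻¹ = [[-729, 10], [243, -3]] · [[3, 10], [1, 3]] = [[-2177, -7260], [726, 2421]].

[[-2177, -7260], [726, 2421]]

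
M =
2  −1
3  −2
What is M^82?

M² = I (check: tr M = 0 and det M = −1), so M^82 = I since 82 is even.

[[1, 0], [0, 1]]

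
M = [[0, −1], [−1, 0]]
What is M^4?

[[1, 0], [0, 1]]

M² = I (check: tr M = 0 and det M = −1), so M^4 = I since 4 is even.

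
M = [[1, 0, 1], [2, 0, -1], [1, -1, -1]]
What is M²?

[[2, -1, 0], [1, 1, 3], [-2, 1, 3]]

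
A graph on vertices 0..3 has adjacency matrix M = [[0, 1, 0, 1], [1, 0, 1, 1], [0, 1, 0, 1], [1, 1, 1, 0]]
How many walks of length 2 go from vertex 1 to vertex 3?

2

The number of length-2 walks from vertex 1 to vertex 3 is entry (1,3) of M², where M is the adjacency matrix.
M² = [[2, 1, 2, 1], [1, 3, 1, 2], [2, 1, 2, 1], [1, 2, 1, 3]]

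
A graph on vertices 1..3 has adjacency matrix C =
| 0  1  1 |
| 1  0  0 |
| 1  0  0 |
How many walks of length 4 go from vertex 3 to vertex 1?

The number of length-4 walks from vertex 3 to vertex 1 is entry (3,1) of C^4, where C is the adjacency matrix.
C^2 = [[2, 0, 0], [0, 1, 1], [0, 1, 1]]
C^3 = [[0, 2, 2], [2, 0, 0], [2, 0, 0]]
C^4 = [[4, 0, 0], [0, 2, 2], [0, 2, 2]]

0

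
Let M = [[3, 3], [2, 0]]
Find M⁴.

[[279, 189], [126, 90]]

M² = [[15, 9], [6, 6]]
M³ = [[63, 45], [30, 18]]
M⁴ = [[279, 189], [126, 90]]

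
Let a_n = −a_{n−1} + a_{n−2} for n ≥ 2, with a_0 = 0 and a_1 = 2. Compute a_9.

With companion matrix B = [[−1, 1], [1, 0]], [a_n, a_{n−1}]ᵀ = B·[a_{n−1}, a_{n−2}]ᵀ, so [a_9, a_8]ᵀ = B^8·[a_1, a_0]ᵀ.
B^8 = [[34, −21], [−21, 13]], giving [a_9, a_8]ᵀ = [[68], [−42]].

68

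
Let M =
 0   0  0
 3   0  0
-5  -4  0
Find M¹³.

M is strictly triangular, hence nilpotent: M³ = 0, so M¹³ = 0.

[[0, 0, 0], [0, 0, 0], [0, 0, 0]]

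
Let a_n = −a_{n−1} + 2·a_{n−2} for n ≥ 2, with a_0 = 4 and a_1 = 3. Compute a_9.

−167

With companion matrix T = [[−1, 2], [1, 0]], [a_n, a_{n−1}]ᵀ = T·[a_{n−1}, a_{n−2}]ᵀ, so [a_9, a_8]ᵀ = T^8·[a_1, a_0]ᵀ.
T^8 = [[171, −170], [−85, 86]], giving [a_9, a_8]ᵀ = [[−167], [89]].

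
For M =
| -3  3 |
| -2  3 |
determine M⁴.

[[9, 0], [0, 9]]

M² = [[3, 0], [0, 3]]
M³ = [[-9, 9], [-6, 9]]
M⁴ = [[9, 0], [0, 9]]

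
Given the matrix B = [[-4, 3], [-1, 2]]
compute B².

[[13, -6], [2, 1]]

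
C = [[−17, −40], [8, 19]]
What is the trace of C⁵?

242

tr C = 2 and det C = −3, so the characteristic polynomial is λ² − (2)λ + (−3) with roots −1 and 3.
Eigenvectors give P = [[5, −2], [−2, 1]] with P⁻¹ = [[1, 2], [2, 5]], and C = P·diag(−1, 3)·P⁻¹.
Then C⁵ = P·diag(−1, 243)·P⁻¹ = [[−5, −486], [2, 243]] · [[1, 2], [2, 5]] = [[−977, −2440], [488, 1219]].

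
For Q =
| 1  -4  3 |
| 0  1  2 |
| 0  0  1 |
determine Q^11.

Q = I + N where N = [[0, -4, 3], [0, 0, 2], [0, 0, 0]] is strictly upper-triangular, so N^3 = 0.
(I + N)^11 = I + 11·N + 55·N^2 = [[1, -44, -407], [0, 1, 22], [0, 0, 1]].

[[1, -44, -407], [0, 1, 22], [0, 0, 1]]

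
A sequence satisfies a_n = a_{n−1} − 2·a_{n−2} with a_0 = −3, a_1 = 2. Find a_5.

−20

With companion matrix A = [[1, −2], [1, 0]], [a_n, a_{n−1}]ᵀ = A·[a_{n−1}, a_{n−2}]ᵀ, so [a_5, a_4]ᵀ = A⁴·[a_1, a_0]ᵀ.
A⁴ = [[−1, 6], [−3, 2]], giving [a_5, a_4]ᵀ = [[−20], [−12]].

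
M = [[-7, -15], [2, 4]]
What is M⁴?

tr M = -3 and det M = 2, so the characteristic polynomial is λ² − (-3)λ + (2) with roots -2 and -1.
Eigenvectors give P = [[3, -5], [-1, 2]] with P⁻¹ = [[2, 5], [1, 3]], and M = P·diag(-2, -1)·P⁻¹.
Then M⁴ = P·diag(16, 1)·P⁻¹ = [[48, -5], [-16, 2]] · [[2, 5], [1, 3]] = [[91, 225], [-30, -74]].

[[91, 225], [-30, -74]]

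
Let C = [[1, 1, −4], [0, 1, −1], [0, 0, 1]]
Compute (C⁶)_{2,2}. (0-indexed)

C = I + N where N = [[0, 1, −4], [0, 0, −1], [0, 0, 0]] is strictly upper-triangular, so N³ = 0.
(I + N)⁶ = I + 6·N + 15·N² = [[1, 6, −39], [0, 1, −6], [0, 0, 1]].

1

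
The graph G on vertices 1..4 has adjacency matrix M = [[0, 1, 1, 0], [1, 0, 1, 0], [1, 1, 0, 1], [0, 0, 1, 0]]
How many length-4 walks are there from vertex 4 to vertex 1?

4

The number of length-4 walks from vertex 4 to vertex 1 is entry (4,1) of M⁴, where M is the adjacency matrix.
M² = [[2, 1, 1, 1], [1, 2, 1, 1], [1, 1, 3, 0], [1, 1, 0, 1]]
M³ = [[2, 3, 4, 1], [3, 2, 4, 1], [4, 4, 2, 3], [1, 1, 3, 0]]
M⁴ = [[7, 6, 6, 4], [6, 7, 6, 4], [6, 6, 11, 2], [4, 4, 2, 3]]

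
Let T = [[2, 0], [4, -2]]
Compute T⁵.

tr T = 0 and det T = -4, so the characteristic polynomial is λ² − (0)λ + (-4) with roots 2 and -2.
Eigenvectors give P = [[1, 0], [1, -1]] with P⁻¹ = [[1, 0], [1, -1]], and T = P·diag(2, -2)·P⁻¹.
Then T⁵ = P·diag(32, -32)·P⁻¹ = [[32, 0], [32, 32]] · [[1, 0], [1, -1]] = [[32, 0], [64, -32]].

[[32, 0], [64, -32]]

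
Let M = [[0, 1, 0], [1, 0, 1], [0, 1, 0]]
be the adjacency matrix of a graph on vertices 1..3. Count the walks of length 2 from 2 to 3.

The number of length-2 walks from vertex 2 to vertex 3 is entry (2,3) of M², where M is the adjacency matrix.
M² = [[1, 0, 1], [0, 2, 0], [1, 0, 1]]

0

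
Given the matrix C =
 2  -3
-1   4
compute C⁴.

[[157, -468], [-156, 469]]

C² = [[7, -18], [-6, 19]]
C³ = [[32, -93], [-31, 94]]
C⁴ = [[157, -468], [-156, 469]]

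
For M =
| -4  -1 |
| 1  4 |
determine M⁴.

M² = [[15, 0], [0, 15]]
M³ = [[-60, -15], [15, 60]]
M⁴ = [[225, 0], [0, 225]]

[[225, 0], [0, 225]]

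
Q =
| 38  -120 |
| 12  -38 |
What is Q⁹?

tr Q = 0 and det Q = -4, so the characteristic polynomial is λ² − (0)λ + (-4) with roots -2 and 2.
Eigenvectors give P = [[3, 10], [1, 3]] with P⁻¹ = [[-3, 10], [1, -3]], and Q = P·diag(-2, 2)·P⁻¹.
Then Q⁹ = P·diag(-512, 512)·P⁻¹ = [[-1536, 5120], [-512, 1536]] · [[-3, 10], [1, -3]] = [[9728, -30720], [3072, -9728]].

[[9728, -30720], [3072, -9728]]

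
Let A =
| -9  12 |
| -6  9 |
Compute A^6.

tr A = 0 and det A = -9, so the characteristic polynomial is λ² − (0)λ + (-9) with roots -3 and 3.
Eigenvectors give P = [[2, 1], [1, 1]] with P⁻¹ = [[1, -1], [-1, 2]], and A = P·diag(-3, 3)·P⁻¹.
Then A^6 = P·diag(729, 729)·P⁻¹ = [[1458, 729], [729, 729]] · [[1, -1], [-1, 2]] = [[729, 0], [0, 729]].

[[729, 0], [0, 729]]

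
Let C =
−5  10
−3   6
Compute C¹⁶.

[[−5, 10], [−3, 6]]

C² = C (a projection; rank 1, trace 1), so C¹⁶ = C.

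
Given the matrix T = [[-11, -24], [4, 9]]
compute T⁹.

tr T = -2 and det T = -3, so the characteristic polynomial is λ² − (-2)λ + (-3) with roots 1 and -3.
Eigenvectors give P = [[2, 3], [-1, -1]] with P⁻¹ = [[-1, -3], [1, 2]], and T = P·diag(1, -3)·P⁻¹.
Then T⁹ = P·diag(1, -19683)·P⁻¹ = [[2, -59049], [-1, 19683]] · [[-1, -3], [1, 2]] = [[-59051, -118104], [19684, 39369]].

[[-59051, -118104], [19684, 39369]]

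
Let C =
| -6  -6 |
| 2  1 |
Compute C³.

[[-84, -114], [38, 49]]

tr C = -5 and det C = 6, so the characteristic polynomial is λ² − (-5)λ + (6) with roots -2 and -3.
Eigenvectors give P = [[-3, -2], [2, 1]] with P⁻¹ = [[1, 2], [-2, -3]], and C = P·diag(-2, -3)·P⁻¹.
Then C³ = P·diag(-8, -27)·P⁻¹ = [[24, 54], [-16, -27]] · [[1, 2], [-2, -3]] = [[-84, -114], [38, 49]].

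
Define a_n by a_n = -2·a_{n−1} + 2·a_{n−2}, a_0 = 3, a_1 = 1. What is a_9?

With companion matrix M = [[-2, 2], [1, 0]], [a_n, a_{n−1}]ᵀ = M·[a_{n−1}, a_{n−2}]ᵀ, so [a_9, a_8]ᵀ = M⁸·[a_1, a_0]ᵀ.
M⁸ = [[2448, -1792], [-896, 656]], giving [a_9, a_8]ᵀ = [[-2928], [1072]].

-2928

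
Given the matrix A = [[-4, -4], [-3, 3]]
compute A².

[[28, 4], [3, 21]]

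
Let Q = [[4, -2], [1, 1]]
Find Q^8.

[[12866, -12610], [6305, -6049]]

tr Q = 5 and det Q = 6, so the characteristic polynomial is λ² − (5)λ + (6) with roots 3 and 2.
Eigenvectors give P = [[-2, 1], [-1, 1]] with P⁻¹ = [[-1, 1], [-1, 2]], and Q = P·diag(3, 2)·P⁻¹.
Then Q^8 = P·diag(6561, 256)·P⁻¹ = [[-13122, 256], [-6561, 256]] · [[-1, 1], [-1, 2]] = [[12866, -12610], [6305, -6049]].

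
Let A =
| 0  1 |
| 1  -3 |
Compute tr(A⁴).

119

A² = [[1, -3], [-3, 10]]
A³ = [[-3, 10], [10, -33]]
A⁴ = [[10, -33], [-33, 109]]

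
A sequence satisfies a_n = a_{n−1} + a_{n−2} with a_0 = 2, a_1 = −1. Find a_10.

13

With companion matrix Q = [[1, 1], [1, 0]], [a_n, a_{n−1}]ᵀ = Q·[a_{n−1}, a_{n−2}]ᵀ, so [a_10, a_9]ᵀ = Q⁹·[a_1, a_0]ᵀ.
Q⁹ = [[55, 34], [34, 21]], giving [a_10, a_9]ᵀ = [[13], [8]].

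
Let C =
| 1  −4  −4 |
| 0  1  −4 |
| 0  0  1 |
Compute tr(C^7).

C = I + N where N = [[0, −4, −4], [0, 0, −4], [0, 0, 0]] is strictly upper-triangular, so N^3 = 0.
(I + N)^7 = I + 7·N + 21·N^2 = [[1, −28, 308], [0, 1, −28], [0, 0, 1]].

3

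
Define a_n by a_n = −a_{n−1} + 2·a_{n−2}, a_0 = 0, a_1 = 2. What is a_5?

With companion matrix T = [[−1, 2], [1, 0]], [a_n, a_{n−1}]ᵀ = T·[a_{n−1}, a_{n−2}]ᵀ, so [a_5, a_4]ᵀ = T⁴·[a_1, a_0]ᵀ.
T⁴ = [[11, −10], [−5, 6]], giving [a_5, a_4]ᵀ = [[22], [−10]].

22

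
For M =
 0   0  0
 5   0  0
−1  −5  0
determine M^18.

[[0, 0, 0], [0, 0, 0], [0, 0, 0]]

M is strictly triangular, hence nilpotent: M^3 = 0, so M^18 = 0.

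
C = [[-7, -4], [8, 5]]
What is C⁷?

tr C = -2 and det C = -3, so the characteristic polynomial is λ² − (-2)λ + (-3) with roots -3 and 1.
Eigenvectors give P = [[-1, 1], [1, -2]] with P⁻¹ = [[-2, -1], [-1, -1]], and C = P·diag(-3, 1)·P⁻¹.
Then C⁷ = P·diag(-2187, 1)·P⁻¹ = [[2187, 1], [-2187, -2]] · [[-2, -1], [-1, -1]] = [[-4375, -2188], [4376, 2189]].

[[-4375, -2188], [4376, 2189]]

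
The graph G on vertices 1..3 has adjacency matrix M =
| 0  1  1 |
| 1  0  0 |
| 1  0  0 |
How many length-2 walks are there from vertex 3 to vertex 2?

The number of length-2 walks from vertex 3 to vertex 2 is entry (3,2) of M^2, where M is the adjacency matrix.
M^2 = [[2, 0, 0], [0, 1, 1], [0, 1, 1]]

1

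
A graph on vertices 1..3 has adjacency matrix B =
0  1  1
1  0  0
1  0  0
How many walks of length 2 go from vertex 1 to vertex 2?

0

The number of length-2 walks from vertex 1 to vertex 2 is entry (1,2) of B², where B is the adjacency matrix.
B² = [[2, 0, 0], [0, 1, 1], [0, 1, 1]]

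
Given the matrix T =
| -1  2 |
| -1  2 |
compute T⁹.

[[-1, 2], [-1, 2]]

T² = T (a projection; rank 1, trace 1), so T⁹ = T.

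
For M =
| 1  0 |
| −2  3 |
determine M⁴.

tr M = 4 and det M = 3, so the characteristic polynomial is λ² − (4)λ + (3) with roots 1 and 3.
Eigenvectors give P = [[1, 0], [1, 1]] with P⁻¹ = [[1, 0], [−1, 1]], and M = P·diag(1, 3)·P⁻¹.
Then M⁴ = P·diag(1, 81)·P⁻¹ = [[1, 0], [1, 81]] · [[1, 0], [−1, 1]] = [[1, 0], [−80, 81]].

[[1, 0], [−80, 81]]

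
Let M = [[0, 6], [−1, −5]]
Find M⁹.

[[37830, 115026], [−19171, −58025]]

tr M = −5 and det M = 6, so the characteristic polynomial is λ² − (−5)λ + (6) with roots −2 and −3.
Eigenvectors give P = [[−3, −2], [1, 1]] with P⁻¹ = [[−1, −2], [1, 3]], and M = P·diag(−2, −3)·P⁻¹.
Then M⁹ = P·diag(−512, −19683)·P⁻¹ = [[1536, 39366], [−512, −19683]] · [[−1, −2], [1, 3]] = [[37830, 115026], [−19171, −58025]].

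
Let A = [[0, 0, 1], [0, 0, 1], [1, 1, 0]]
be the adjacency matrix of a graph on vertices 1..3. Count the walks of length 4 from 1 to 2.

The number of length-4 walks from vertex 1 to vertex 2 is entry (1,2) of A⁴, where A is the adjacency matrix.
A² = [[1, 1, 0], [1, 1, 0], [0, 0, 2]]
A³ = [[0, 0, 2], [0, 0, 2], [2, 2, 0]]
A⁴ = [[2, 2, 0], [2, 2, 0], [0, 0, 4]]

2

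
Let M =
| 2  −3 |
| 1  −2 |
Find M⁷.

[[2, −3], [1, −2]]

M² = I (check: tr M = 0 and det M = −1), so M⁷ = M since 7 is odd.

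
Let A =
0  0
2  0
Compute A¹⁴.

A is strictly triangular, hence nilpotent: A² = 0, so A¹⁴ = 0.

[[0, 0], [0, 0]]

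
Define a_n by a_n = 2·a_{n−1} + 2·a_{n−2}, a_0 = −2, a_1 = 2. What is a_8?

480

With companion matrix A = [[2, 2], [1, 0]], [a_n, a_{n−1}]ᵀ = A·[a_{n−1}, a_{n−2}]ᵀ, so [a_8, a_7]ᵀ = A⁷·[a_1, a_0]ᵀ.
A⁷ = [[896, 656], [328, 240]], giving [a_8, a_7]ᵀ = [[480], [176]].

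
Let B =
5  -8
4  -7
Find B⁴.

tr B = -2 and det B = -3, so the characteristic polynomial is λ² − (-2)λ + (-3) with roots -3 and 1.
Eigenvectors give P = [[1, -2], [1, -1]] with P⁻¹ = [[-1, 2], [-1, 1]], and B = P·diag(-3, 1)·P⁻¹.
Then B⁴ = P·diag(81, 1)·P⁻¹ = [[81, -2], [81, -1]] · [[-1, 2], [-1, 1]] = [[-79, 160], [-80, 161]].

[[-79, 160], [-80, 161]]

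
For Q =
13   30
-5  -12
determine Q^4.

tr Q = 1 and det Q = -6, so the characteristic polynomial is λ² − (1)λ + (-6) with roots -2 and 3.
Eigenvectors give P = [[-2, 3], [1, -1]] with P⁻¹ = [[1, 3], [1, 2]], and Q = P·diag(-2, 3)·P⁻¹.
Then Q^4 = P·diag(16, 81)·P⁻¹ = [[-32, 243], [16, -81]] · [[1, 3], [1, 2]] = [[211, 390], [-65, -114]].

[[211, 390], [-65, -114]]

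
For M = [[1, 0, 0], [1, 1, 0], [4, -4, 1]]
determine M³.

M = I + N where N = [[0, 0, 0], [1, 0, 0], [4, -4, 0]] is strictly lower-triangular, so N³ = 0.
(I + N)³ = I + 3·N + 3·N² = [[1, 0, 0], [3, 1, 0], [0, -12, 1]].

[[1, 0, 0], [3, 1, 0], [0, -12, 1]]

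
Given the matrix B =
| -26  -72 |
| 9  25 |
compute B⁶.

tr B = -1 and det B = -2, so the characteristic polynomial is λ² − (-1)λ + (-2) with roots 1 and -2.
Eigenvectors give P = [[-8, -3], [3, 1]] with P⁻¹ = [[1, 3], [-3, -8]], and B = P·diag(1, -2)·P⁻¹.
Then B⁶ = P·diag(1, 64)·P⁻¹ = [[-8, -192], [3, 64]] · [[1, 3], [-3, -8]] = [[568, 1512], [-189, -503]].

[[568, 1512], [-189, -503]]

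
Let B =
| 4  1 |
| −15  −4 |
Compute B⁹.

[[4, 1], [−15, −4]]

B² = I (check: tr B = 0 and det B = −1), so B⁹ = B since 9 is odd.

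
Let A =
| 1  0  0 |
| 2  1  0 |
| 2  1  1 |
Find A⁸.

[[1, 0, 0], [16, 1, 0], [72, 8, 1]]

A = I + N where N = [[0, 0, 0], [2, 0, 0], [2, 1, 0]] is strictly lower-triangular, so N³ = 0.
(I + N)⁸ = I + 8·N + 28·N² = [[1, 0, 0], [16, 1, 0], [72, 8, 1]].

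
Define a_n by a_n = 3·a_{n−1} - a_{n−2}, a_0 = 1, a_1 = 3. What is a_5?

144

With companion matrix C = [[3, -1], [1, 0]], [a_n, a_{n−1}]ᵀ = C·[a_{n−1}, a_{n−2}]ᵀ, so [a_5, a_4]ᵀ = C^4·[a_1, a_0]ᵀ.
C^4 = [[55, -21], [21, -8]], giving [a_5, a_4]ᵀ = [[144], [55]].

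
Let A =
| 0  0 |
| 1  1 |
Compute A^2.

[[0, 0], [1, 1]]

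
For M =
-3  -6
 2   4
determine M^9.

M² = M (a projection; rank 1, trace 1), so M^9 = M.

[[-3, -6], [2, 4]]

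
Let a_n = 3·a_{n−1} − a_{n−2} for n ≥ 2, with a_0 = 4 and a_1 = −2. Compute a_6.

With companion matrix Q = [[3, −1], [1, 0]], [a_n, a_{n−1}]ᵀ = Q·[a_{n−1}, a_{n−2}]ᵀ, so [a_6, a_5]ᵀ = Q⁵·[a_1, a_0]ᵀ.
Q⁵ = [[144, −55], [55, −21]], giving [a_6, a_5]ᵀ = [[−508], [−194]].

−508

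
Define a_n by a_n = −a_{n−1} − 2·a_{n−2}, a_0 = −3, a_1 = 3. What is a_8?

With companion matrix C = [[−1, −2], [1, 0]], [a_n, a_{n−1}]ᵀ = C·[a_{n−1}, a_{n−2}]ᵀ, so [a_8, a_7]ᵀ = C⁷·[a_1, a_0]ᵀ.
C⁷ = [[3, −14], [7, 10]], giving [a_8, a_7]ᵀ = [[51], [−9]].

51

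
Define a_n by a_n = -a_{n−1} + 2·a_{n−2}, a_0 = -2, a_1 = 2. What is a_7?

With companion matrix T = [[-1, 2], [1, 0]], [a_n, a_{n−1}]ᵀ = T·[a_{n−1}, a_{n−2}]ᵀ, so [a_7, a_6]ᵀ = T^6·[a_1, a_0]ᵀ.
T^6 = [[43, -42], [-21, 22]], giving [a_7, a_6]ᵀ = [[170], [-86]].

170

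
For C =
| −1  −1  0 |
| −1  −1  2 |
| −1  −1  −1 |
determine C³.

[[−2, −2, 6], [4, 4, 4], [−5, −5, 7]]

C² = [[2, 2, −2], [0, 0, −4], [3, 3, −1]]
C³ = [[−2, −2, 6], [4, 4, 4], [−5, −5, 7]]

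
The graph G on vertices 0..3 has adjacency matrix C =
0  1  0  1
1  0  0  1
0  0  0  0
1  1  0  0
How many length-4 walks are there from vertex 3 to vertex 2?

0

The number of length-4 walks from vertex 3 to vertex 2 is entry (3,2) of C⁴, where C is the adjacency matrix.
C² = [[2, 1, 0, 1], [1, 2, 0, 1], [0, 0, 0, 0], [1, 1, 0, 2]]
C³ = [[2, 3, 0, 3], [3, 2, 0, 3], [0, 0, 0, 0], [3, 3, 0, 2]]
C⁴ = [[6, 5, 0, 5], [5, 6, 0, 5], [0, 0, 0, 0], [5, 5, 0, 6]]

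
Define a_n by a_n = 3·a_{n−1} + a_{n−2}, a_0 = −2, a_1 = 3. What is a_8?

9403

With companion matrix C = [[3, 1], [1, 0]], [a_n, a_{n−1}]ᵀ = C·[a_{n−1}, a_{n−2}]ᵀ, so [a_8, a_7]ᵀ = C⁷·[a_1, a_0]ᵀ.
C⁷ = [[3927, 1189], [1189, 360]], giving [a_8, a_7]ᵀ = [[9403], [2847]].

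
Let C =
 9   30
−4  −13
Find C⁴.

[[−399, −1200], [160, 481]]

tr C = −4 and det C = 3, so the characteristic polynomial is λ² − (−4)λ + (3) with roots −3 and −1.
Eigenvectors give P = [[−5, −3], [2, 1]] with P⁻¹ = [[1, 3], [−2, −5]], and C = P·diag(−3, −1)·P⁻¹.
Then C⁴ = P·diag(81, 1)·P⁻¹ = [[−405, −3], [162, 1]] · [[1, 3], [−2, −5]] = [[−399, −1200], [160, 481]].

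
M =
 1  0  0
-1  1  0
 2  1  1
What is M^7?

[[1, 0, 0], [-7, 1, 0], [-7, 7, 1]]

M = I + N where N = [[0, 0, 0], [-1, 0, 0], [2, 1, 0]] is strictly lower-triangular, so N^3 = 0.
(I + N)^7 = I + 7·N + 21·N^2 = [[1, 0, 0], [-7, 1, 0], [-7, 7, 1]].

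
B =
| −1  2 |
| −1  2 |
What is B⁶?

B² = B (a projection; rank 1, trace 1), so B⁶ = B.

[[−1, 2], [−1, 2]]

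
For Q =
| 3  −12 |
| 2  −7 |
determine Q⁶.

[[−1455, 4368], [−728, 2185]]

tr Q = −4 and det Q = 3, so the characteristic polynomial is λ² − (−4)λ + (3) with roots −1 and −3.
Eigenvectors give P = [[−3, 2], [−1, 1]] with P⁻¹ = [[−1, 2], [−1, 3]], and Q = P·diag(−1, −3)·P⁻¹.
Then Q⁶ = P·diag(1, 729)·P⁻¹ = [[−3, 1458], [−1, 729]] · [[−1, 2], [−1, 3]] = [[−1455, 4368], [−728, 2185]].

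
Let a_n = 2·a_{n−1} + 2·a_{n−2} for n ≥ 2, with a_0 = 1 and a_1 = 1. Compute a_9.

With companion matrix B = [[2, 2], [1, 0]], [a_n, a_{n−1}]ᵀ = B·[a_{n−1}, a_{n−2}]ᵀ, so [a_9, a_8]ᵀ = B^8·[a_1, a_0]ᵀ.
B^8 = [[2448, 1792], [896, 656]], giving [a_9, a_8]ᵀ = [[4240], [1552]].

4240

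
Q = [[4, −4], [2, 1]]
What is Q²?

[[8, −20], [10, −7]]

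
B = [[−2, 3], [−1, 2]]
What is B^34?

[[1, 0], [0, 1]]

B² = I (check: tr B = 0 and det B = −1), so B^34 = I since 34 is even.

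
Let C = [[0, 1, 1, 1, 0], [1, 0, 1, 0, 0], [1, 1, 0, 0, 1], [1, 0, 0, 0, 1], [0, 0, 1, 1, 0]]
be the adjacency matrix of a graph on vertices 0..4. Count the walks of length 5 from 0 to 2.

The number of length-5 walks from vertex 0 to vertex 2 is entry (0,2) of C⁵, where C is the adjacency matrix.
C² = [[3, 1, 1, 0, 2], [1, 2, 1, 1, 1], [1, 1, 3, 2, 0], [0, 1, 2, 2, 0], [2, 1, 0, 0, 2]]
C³ = [[2, 4, 6, 5, 1], [4, 2, 4, 2, 2], [6, 4, 2, 1, 5], [5, 2, 1, 0, 4], [1, 2, 5, 4, 0]]
C⁴ = [[15, 8, 7, 3, 11], [8, 8, 8, 6, 6], [7, 8, 15, 11, 3], [3, 6, 11, 9, 1], [11, 6, 3, 1, 9]]
C⁵ = [[18, 22, 34, 26, 10], [22, 16, 22, 14, 14], [34, 22, 18, 10, 26], [26, 14, 10, 4, 20], [10, 14, 26, 20, 4]]

34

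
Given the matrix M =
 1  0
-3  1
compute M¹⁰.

[[1, 0], [-30, 1]]

M = I + N where N = [[0, 0], [-3, 0]] is strictly lower-triangular, so N² = 0.
(I + N)¹⁰ = I + 10·N = [[1, 0], [-30, 1]].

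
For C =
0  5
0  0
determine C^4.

C is strictly triangular, hence nilpotent: C^2 = 0, so C^4 = 0.

[[0, 0], [0, 0]]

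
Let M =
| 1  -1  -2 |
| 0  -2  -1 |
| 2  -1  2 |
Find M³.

[[-13, 2, -7], [-2, -8, -1], [8, -3, -8]]

M² = [[-3, 3, -5], [-2, 5, 0], [6, -2, 1]]
M³ = [[-13, 2, -7], [-2, -8, -1], [8, -3, -8]]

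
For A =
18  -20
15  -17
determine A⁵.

[[1068, -1100], [825, -857]]

tr A = 1 and det A = -6, so the characteristic polynomial is λ² − (1)λ + (-6) with roots -2 and 3.
Eigenvectors give P = [[-1, -4], [-1, -3]] with P⁻¹ = [[3, -4], [-1, 1]], and A = P·diag(-2, 3)·P⁻¹.
Then A⁵ = P·diag(-32, 243)·P⁻¹ = [[32, -972], [32, -729]] · [[3, -4], [-1, 1]] = [[1068, -1100], [825, -857]].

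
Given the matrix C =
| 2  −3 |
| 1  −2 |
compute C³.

C² = [[1, 0], [0, 1]]
C³ = [[2, −3], [1, −2]]

[[2, −3], [1, −2]]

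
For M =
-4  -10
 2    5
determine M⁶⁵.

M² = M (a projection; rank 1, trace 1), so M⁶⁵ = M.

[[-4, -10], [2, 5]]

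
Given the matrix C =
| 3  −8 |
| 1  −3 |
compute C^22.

C² = I (check: tr C = 0 and det C = −1), so C^22 = I since 22 is even.

[[1, 0], [0, 1]]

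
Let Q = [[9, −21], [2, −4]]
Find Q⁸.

tr Q = 5 and det Q = 6, so the characteristic polynomial is λ² − (5)λ + (6) with roots 2 and 3.
Eigenvectors give P = [[3, 7], [1, 2]] with P⁻¹ = [[−2, 7], [1, −3]], and Q = P·diag(2, 3)·P⁻¹.
Then Q⁸ = P·diag(256, 6561)·P⁻¹ = [[768, 45927], [256, 13122]] · [[−2, 7], [1, −3]] = [[44391, −132405], [12610, −37574]].

[[44391, −132405], [12610, −37574]]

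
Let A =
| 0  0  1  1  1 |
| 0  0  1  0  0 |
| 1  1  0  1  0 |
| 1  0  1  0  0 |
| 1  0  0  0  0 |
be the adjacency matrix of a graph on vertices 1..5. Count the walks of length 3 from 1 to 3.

5

The number of length-3 walks from vertex 1 to vertex 3 is entry (1,3) of A³, where A is the adjacency matrix.
A² = [[3, 1, 1, 1, 0], [1, 1, 0, 1, 0], [1, 0, 3, 1, 1], [1, 1, 1, 2, 1], [0, 0, 1, 1, 1]]
A³ = [[2, 1, 5, 4, 3], [1, 0, 3, 1, 1], [5, 3, 2, 4, 1], [4, 1, 4, 2, 1], [3, 1, 1, 1, 0]]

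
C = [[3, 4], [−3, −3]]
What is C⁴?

[[9, 0], [0, 9]]

C² = [[−3, 0], [0, −3]]
C³ = [[−9, −12], [9, 9]]
C⁴ = [[9, 0], [0, 9]]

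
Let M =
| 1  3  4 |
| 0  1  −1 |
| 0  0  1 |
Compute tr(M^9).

M = I + N where N = [[0, 3, 4], [0, 0, −1], [0, 0, 0]] is strictly upper-triangular, so N^3 = 0.
(I + N)^9 = I + 9·N + 36·N^2 = [[1, 27, −72], [0, 1, −9], [0, 0, 1]].

3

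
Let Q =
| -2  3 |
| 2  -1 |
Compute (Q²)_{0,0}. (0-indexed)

10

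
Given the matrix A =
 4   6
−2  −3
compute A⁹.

A² = A (a projection; rank 1, trace 1), so A⁹ = A.

[[4, 6], [−2, −3]]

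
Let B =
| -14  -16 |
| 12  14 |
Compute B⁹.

[[-3584, -4096], [3072, 3584]]

tr B = 0 and det B = -4, so the characteristic polynomial is λ² − (0)λ + (-4) with roots 2 and -2.
Eigenvectors give P = [[-1, 4], [1, -3]] with P⁻¹ = [[3, 4], [1, 1]], and B = P·diag(2, -2)·P⁻¹.
Then B⁹ = P·diag(512, -512)·P⁻¹ = [[-512, -2048], [512, 1536]] · [[3, 4], [1, 1]] = [[-3584, -4096], [3072, 3584]].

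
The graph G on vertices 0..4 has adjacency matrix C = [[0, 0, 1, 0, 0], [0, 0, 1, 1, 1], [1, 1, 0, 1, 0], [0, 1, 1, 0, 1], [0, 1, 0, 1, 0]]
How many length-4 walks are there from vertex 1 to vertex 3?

15

The number of length-4 walks from vertex 1 to vertex 3 is entry (1,3) of C⁴, where C is the adjacency matrix.
C² = [[1, 1, 0, 1, 0], [1, 3, 1, 2, 1], [0, 1, 3, 1, 2], [1, 2, 1, 3, 1], [0, 1, 2, 1, 2]]
C³ = [[0, 1, 3, 1, 2], [1, 4, 6, 5, 5], [3, 6, 2, 6, 2], [1, 5, 6, 4, 5], [2, 5, 2, 5, 2]]
C⁴ = [[3, 6, 2, 6, 2], [6, 16, 10, 15, 9], [2, 10, 15, 10, 12], [6, 15, 10, 16, 9], [2, 9, 12, 9, 10]]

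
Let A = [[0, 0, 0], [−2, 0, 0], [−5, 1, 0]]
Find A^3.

A is strictly triangular, hence nilpotent: A^3 = 0, so A^3 = 0.

[[0, 0, 0], [0, 0, 0], [0, 0, 0]]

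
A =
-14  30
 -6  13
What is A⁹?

tr A = -1 and det A = -2, so the characteristic polynomial is λ² − (-1)λ + (-2) with roots -2 and 1.
Eigenvectors give P = [[-5, 2], [-2, 1]] with P⁻¹ = [[-1, 2], [-2, 5]], and A = P·diag(-2, 1)·P⁻¹.
Then A⁹ = P·diag(-512, 1)·P⁻¹ = [[2560, 2], [1024, 1]] · [[-1, 2], [-2, 5]] = [[-2564, 5130], [-1026, 2053]].

[[-2564, 5130], [-1026, 2053]]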